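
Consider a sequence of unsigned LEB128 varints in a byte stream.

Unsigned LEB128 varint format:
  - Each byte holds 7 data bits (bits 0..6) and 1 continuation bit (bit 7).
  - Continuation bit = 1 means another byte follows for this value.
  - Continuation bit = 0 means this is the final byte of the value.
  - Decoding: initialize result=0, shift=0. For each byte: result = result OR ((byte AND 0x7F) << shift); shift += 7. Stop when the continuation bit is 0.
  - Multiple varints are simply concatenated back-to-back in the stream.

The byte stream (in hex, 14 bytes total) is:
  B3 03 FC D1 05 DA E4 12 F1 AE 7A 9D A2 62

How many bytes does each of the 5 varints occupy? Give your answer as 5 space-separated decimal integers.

  byte[0]=0xB3 cont=1 payload=0x33=51: acc |= 51<<0 -> acc=51 shift=7
  byte[1]=0x03 cont=0 payload=0x03=3: acc |= 3<<7 -> acc=435 shift=14 [end]
Varint 1: bytes[0:2] = B3 03 -> value 435 (2 byte(s))
  byte[2]=0xFC cont=1 payload=0x7C=124: acc |= 124<<0 -> acc=124 shift=7
  byte[3]=0xD1 cont=1 payload=0x51=81: acc |= 81<<7 -> acc=10492 shift=14
  byte[4]=0x05 cont=0 payload=0x05=5: acc |= 5<<14 -> acc=92412 shift=21 [end]
Varint 2: bytes[2:5] = FC D1 05 -> value 92412 (3 byte(s))
  byte[5]=0xDA cont=1 payload=0x5A=90: acc |= 90<<0 -> acc=90 shift=7
  byte[6]=0xE4 cont=1 payload=0x64=100: acc |= 100<<7 -> acc=12890 shift=14
  byte[7]=0x12 cont=0 payload=0x12=18: acc |= 18<<14 -> acc=307802 shift=21 [end]
Varint 3: bytes[5:8] = DA E4 12 -> value 307802 (3 byte(s))
  byte[8]=0xF1 cont=1 payload=0x71=113: acc |= 113<<0 -> acc=113 shift=7
  byte[9]=0xAE cont=1 payload=0x2E=46: acc |= 46<<7 -> acc=6001 shift=14
  byte[10]=0x7A cont=0 payload=0x7A=122: acc |= 122<<14 -> acc=2004849 shift=21 [end]
Varint 4: bytes[8:11] = F1 AE 7A -> value 2004849 (3 byte(s))
  byte[11]=0x9D cont=1 payload=0x1D=29: acc |= 29<<0 -> acc=29 shift=7
  byte[12]=0xA2 cont=1 payload=0x22=34: acc |= 34<<7 -> acc=4381 shift=14
  byte[13]=0x62 cont=0 payload=0x62=98: acc |= 98<<14 -> acc=1610013 shift=21 [end]
Varint 5: bytes[11:14] = 9D A2 62 -> value 1610013 (3 byte(s))

Answer: 2 3 3 3 3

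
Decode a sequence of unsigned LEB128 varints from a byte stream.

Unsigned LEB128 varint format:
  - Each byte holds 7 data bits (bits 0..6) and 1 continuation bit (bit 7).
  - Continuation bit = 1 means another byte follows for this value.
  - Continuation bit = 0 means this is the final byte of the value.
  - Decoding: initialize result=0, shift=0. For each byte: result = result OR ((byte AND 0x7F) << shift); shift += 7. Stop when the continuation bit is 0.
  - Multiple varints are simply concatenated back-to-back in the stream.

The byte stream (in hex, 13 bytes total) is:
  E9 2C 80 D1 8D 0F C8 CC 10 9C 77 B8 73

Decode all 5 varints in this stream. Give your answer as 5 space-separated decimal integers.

  byte[0]=0xE9 cont=1 payload=0x69=105: acc |= 105<<0 -> acc=105 shift=7
  byte[1]=0x2C cont=0 payload=0x2C=44: acc |= 44<<7 -> acc=5737 shift=14 [end]
Varint 1: bytes[0:2] = E9 2C -> value 5737 (2 byte(s))
  byte[2]=0x80 cont=1 payload=0x00=0: acc |= 0<<0 -> acc=0 shift=7
  byte[3]=0xD1 cont=1 payload=0x51=81: acc |= 81<<7 -> acc=10368 shift=14
  byte[4]=0x8D cont=1 payload=0x0D=13: acc |= 13<<14 -> acc=223360 shift=21
  byte[5]=0x0F cont=0 payload=0x0F=15: acc |= 15<<21 -> acc=31680640 shift=28 [end]
Varint 2: bytes[2:6] = 80 D1 8D 0F -> value 31680640 (4 byte(s))
  byte[6]=0xC8 cont=1 payload=0x48=72: acc |= 72<<0 -> acc=72 shift=7
  byte[7]=0xCC cont=1 payload=0x4C=76: acc |= 76<<7 -> acc=9800 shift=14
  byte[8]=0x10 cont=0 payload=0x10=16: acc |= 16<<14 -> acc=271944 shift=21 [end]
Varint 3: bytes[6:9] = C8 CC 10 -> value 271944 (3 byte(s))
  byte[9]=0x9C cont=1 payload=0x1C=28: acc |= 28<<0 -> acc=28 shift=7
  byte[10]=0x77 cont=0 payload=0x77=119: acc |= 119<<7 -> acc=15260 shift=14 [end]
Varint 4: bytes[9:11] = 9C 77 -> value 15260 (2 byte(s))
  byte[11]=0xB8 cont=1 payload=0x38=56: acc |= 56<<0 -> acc=56 shift=7
  byte[12]=0x73 cont=0 payload=0x73=115: acc |= 115<<7 -> acc=14776 shift=14 [end]
Varint 5: bytes[11:13] = B8 73 -> value 14776 (2 byte(s))

Answer: 5737 31680640 271944 15260 14776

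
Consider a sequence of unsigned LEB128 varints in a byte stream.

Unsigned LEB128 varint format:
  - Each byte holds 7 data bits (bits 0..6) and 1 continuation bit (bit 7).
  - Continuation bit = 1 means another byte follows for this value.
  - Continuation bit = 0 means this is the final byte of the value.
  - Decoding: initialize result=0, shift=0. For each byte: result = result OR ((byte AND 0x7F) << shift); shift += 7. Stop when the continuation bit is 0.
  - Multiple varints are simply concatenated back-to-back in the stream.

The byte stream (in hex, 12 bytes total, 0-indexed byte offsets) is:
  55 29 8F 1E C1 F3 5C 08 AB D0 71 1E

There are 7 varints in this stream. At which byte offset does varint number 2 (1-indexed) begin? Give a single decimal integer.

Answer: 1

Derivation:
  byte[0]=0x55 cont=0 payload=0x55=85: acc |= 85<<0 -> acc=85 shift=7 [end]
Varint 1: bytes[0:1] = 55 -> value 85 (1 byte(s))
  byte[1]=0x29 cont=0 payload=0x29=41: acc |= 41<<0 -> acc=41 shift=7 [end]
Varint 2: bytes[1:2] = 29 -> value 41 (1 byte(s))
  byte[2]=0x8F cont=1 payload=0x0F=15: acc |= 15<<0 -> acc=15 shift=7
  byte[3]=0x1E cont=0 payload=0x1E=30: acc |= 30<<7 -> acc=3855 shift=14 [end]
Varint 3: bytes[2:4] = 8F 1E -> value 3855 (2 byte(s))
  byte[4]=0xC1 cont=1 payload=0x41=65: acc |= 65<<0 -> acc=65 shift=7
  byte[5]=0xF3 cont=1 payload=0x73=115: acc |= 115<<7 -> acc=14785 shift=14
  byte[6]=0x5C cont=0 payload=0x5C=92: acc |= 92<<14 -> acc=1522113 shift=21 [end]
Varint 4: bytes[4:7] = C1 F3 5C -> value 1522113 (3 byte(s))
  byte[7]=0x08 cont=0 payload=0x08=8: acc |= 8<<0 -> acc=8 shift=7 [end]
Varint 5: bytes[7:8] = 08 -> value 8 (1 byte(s))
  byte[8]=0xAB cont=1 payload=0x2B=43: acc |= 43<<0 -> acc=43 shift=7
  byte[9]=0xD0 cont=1 payload=0x50=80: acc |= 80<<7 -> acc=10283 shift=14
  byte[10]=0x71 cont=0 payload=0x71=113: acc |= 113<<14 -> acc=1861675 shift=21 [end]
Varint 6: bytes[8:11] = AB D0 71 -> value 1861675 (3 byte(s))
  byte[11]=0x1E cont=0 payload=0x1E=30: acc |= 30<<0 -> acc=30 shift=7 [end]
Varint 7: bytes[11:12] = 1E -> value 30 (1 byte(s))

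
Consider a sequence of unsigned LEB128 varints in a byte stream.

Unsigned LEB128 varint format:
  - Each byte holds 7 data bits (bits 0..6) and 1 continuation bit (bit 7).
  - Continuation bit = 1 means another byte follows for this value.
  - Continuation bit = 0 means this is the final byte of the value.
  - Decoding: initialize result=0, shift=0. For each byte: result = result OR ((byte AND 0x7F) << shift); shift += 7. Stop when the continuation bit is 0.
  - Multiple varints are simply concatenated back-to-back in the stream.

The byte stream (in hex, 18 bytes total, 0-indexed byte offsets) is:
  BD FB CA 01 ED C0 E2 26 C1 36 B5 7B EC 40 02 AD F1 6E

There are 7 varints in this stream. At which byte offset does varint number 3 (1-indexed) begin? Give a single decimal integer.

  byte[0]=0xBD cont=1 payload=0x3D=61: acc |= 61<<0 -> acc=61 shift=7
  byte[1]=0xFB cont=1 payload=0x7B=123: acc |= 123<<7 -> acc=15805 shift=14
  byte[2]=0xCA cont=1 payload=0x4A=74: acc |= 74<<14 -> acc=1228221 shift=21
  byte[3]=0x01 cont=0 payload=0x01=1: acc |= 1<<21 -> acc=3325373 shift=28 [end]
Varint 1: bytes[0:4] = BD FB CA 01 -> value 3325373 (4 byte(s))
  byte[4]=0xED cont=1 payload=0x6D=109: acc |= 109<<0 -> acc=109 shift=7
  byte[5]=0xC0 cont=1 payload=0x40=64: acc |= 64<<7 -> acc=8301 shift=14
  byte[6]=0xE2 cont=1 payload=0x62=98: acc |= 98<<14 -> acc=1613933 shift=21
  byte[7]=0x26 cont=0 payload=0x26=38: acc |= 38<<21 -> acc=81305709 shift=28 [end]
Varint 2: bytes[4:8] = ED C0 E2 26 -> value 81305709 (4 byte(s))
  byte[8]=0xC1 cont=1 payload=0x41=65: acc |= 65<<0 -> acc=65 shift=7
  byte[9]=0x36 cont=0 payload=0x36=54: acc |= 54<<7 -> acc=6977 shift=14 [end]
Varint 3: bytes[8:10] = C1 36 -> value 6977 (2 byte(s))
  byte[10]=0xB5 cont=1 payload=0x35=53: acc |= 53<<0 -> acc=53 shift=7
  byte[11]=0x7B cont=0 payload=0x7B=123: acc |= 123<<7 -> acc=15797 shift=14 [end]
Varint 4: bytes[10:12] = B5 7B -> value 15797 (2 byte(s))
  byte[12]=0xEC cont=1 payload=0x6C=108: acc |= 108<<0 -> acc=108 shift=7
  byte[13]=0x40 cont=0 payload=0x40=64: acc |= 64<<7 -> acc=8300 shift=14 [end]
Varint 5: bytes[12:14] = EC 40 -> value 8300 (2 byte(s))
  byte[14]=0x02 cont=0 payload=0x02=2: acc |= 2<<0 -> acc=2 shift=7 [end]
Varint 6: bytes[14:15] = 02 -> value 2 (1 byte(s))
  byte[15]=0xAD cont=1 payload=0x2D=45: acc |= 45<<0 -> acc=45 shift=7
  byte[16]=0xF1 cont=1 payload=0x71=113: acc |= 113<<7 -> acc=14509 shift=14
  byte[17]=0x6E cont=0 payload=0x6E=110: acc |= 110<<14 -> acc=1816749 shift=21 [end]
Varint 7: bytes[15:18] = AD F1 6E -> value 1816749 (3 byte(s))

Answer: 8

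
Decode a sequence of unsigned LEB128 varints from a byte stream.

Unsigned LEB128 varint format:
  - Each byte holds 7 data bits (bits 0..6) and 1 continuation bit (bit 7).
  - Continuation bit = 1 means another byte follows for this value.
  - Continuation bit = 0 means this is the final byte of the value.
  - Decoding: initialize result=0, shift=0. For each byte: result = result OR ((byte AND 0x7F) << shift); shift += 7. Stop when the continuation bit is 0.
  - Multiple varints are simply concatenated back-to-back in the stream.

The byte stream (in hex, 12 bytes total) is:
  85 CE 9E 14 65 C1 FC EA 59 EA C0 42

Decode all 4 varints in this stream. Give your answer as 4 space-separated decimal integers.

  byte[0]=0x85 cont=1 payload=0x05=5: acc |= 5<<0 -> acc=5 shift=7
  byte[1]=0xCE cont=1 payload=0x4E=78: acc |= 78<<7 -> acc=9989 shift=14
  byte[2]=0x9E cont=1 payload=0x1E=30: acc |= 30<<14 -> acc=501509 shift=21
  byte[3]=0x14 cont=0 payload=0x14=20: acc |= 20<<21 -> acc=42444549 shift=28 [end]
Varint 1: bytes[0:4] = 85 CE 9E 14 -> value 42444549 (4 byte(s))
  byte[4]=0x65 cont=0 payload=0x65=101: acc |= 101<<0 -> acc=101 shift=7 [end]
Varint 2: bytes[4:5] = 65 -> value 101 (1 byte(s))
  byte[5]=0xC1 cont=1 payload=0x41=65: acc |= 65<<0 -> acc=65 shift=7
  byte[6]=0xFC cont=1 payload=0x7C=124: acc |= 124<<7 -> acc=15937 shift=14
  byte[7]=0xEA cont=1 payload=0x6A=106: acc |= 106<<14 -> acc=1752641 shift=21
  byte[8]=0x59 cont=0 payload=0x59=89: acc |= 89<<21 -> acc=188399169 shift=28 [end]
Varint 3: bytes[5:9] = C1 FC EA 59 -> value 188399169 (4 byte(s))
  byte[9]=0xEA cont=1 payload=0x6A=106: acc |= 106<<0 -> acc=106 shift=7
  byte[10]=0xC0 cont=1 payload=0x40=64: acc |= 64<<7 -> acc=8298 shift=14
  byte[11]=0x42 cont=0 payload=0x42=66: acc |= 66<<14 -> acc=1089642 shift=21 [end]
Varint 4: bytes[9:12] = EA C0 42 -> value 1089642 (3 byte(s))

Answer: 42444549 101 188399169 1089642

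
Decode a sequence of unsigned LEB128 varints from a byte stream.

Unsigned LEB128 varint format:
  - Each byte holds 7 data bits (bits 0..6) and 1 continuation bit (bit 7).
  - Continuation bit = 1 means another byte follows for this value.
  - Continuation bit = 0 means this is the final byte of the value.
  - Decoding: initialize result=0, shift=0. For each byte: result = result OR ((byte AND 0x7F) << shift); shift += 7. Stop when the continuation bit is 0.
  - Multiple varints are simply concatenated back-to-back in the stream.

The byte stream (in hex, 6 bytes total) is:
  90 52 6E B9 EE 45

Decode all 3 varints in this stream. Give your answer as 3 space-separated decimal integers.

Answer: 10512 110 1144633

Derivation:
  byte[0]=0x90 cont=1 payload=0x10=16: acc |= 16<<0 -> acc=16 shift=7
  byte[1]=0x52 cont=0 payload=0x52=82: acc |= 82<<7 -> acc=10512 shift=14 [end]
Varint 1: bytes[0:2] = 90 52 -> value 10512 (2 byte(s))
  byte[2]=0x6E cont=0 payload=0x6E=110: acc |= 110<<0 -> acc=110 shift=7 [end]
Varint 2: bytes[2:3] = 6E -> value 110 (1 byte(s))
  byte[3]=0xB9 cont=1 payload=0x39=57: acc |= 57<<0 -> acc=57 shift=7
  byte[4]=0xEE cont=1 payload=0x6E=110: acc |= 110<<7 -> acc=14137 shift=14
  byte[5]=0x45 cont=0 payload=0x45=69: acc |= 69<<14 -> acc=1144633 shift=21 [end]
Varint 3: bytes[3:6] = B9 EE 45 -> value 1144633 (3 byte(s))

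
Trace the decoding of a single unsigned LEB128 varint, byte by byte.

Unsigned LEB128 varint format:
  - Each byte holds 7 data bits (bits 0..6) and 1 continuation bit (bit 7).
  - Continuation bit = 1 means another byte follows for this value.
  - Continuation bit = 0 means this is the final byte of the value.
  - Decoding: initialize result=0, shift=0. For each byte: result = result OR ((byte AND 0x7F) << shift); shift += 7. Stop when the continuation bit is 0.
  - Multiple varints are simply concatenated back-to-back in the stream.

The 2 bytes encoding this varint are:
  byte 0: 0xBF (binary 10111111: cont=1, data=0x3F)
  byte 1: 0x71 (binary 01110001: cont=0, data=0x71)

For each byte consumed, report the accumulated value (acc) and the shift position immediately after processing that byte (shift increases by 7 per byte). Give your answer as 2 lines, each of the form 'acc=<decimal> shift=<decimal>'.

Answer: acc=63 shift=7
acc=14527 shift=14

Derivation:
byte 0=0xBF: payload=0x3F=63, contrib = 63<<0 = 63; acc -> 63, shift -> 7
byte 1=0x71: payload=0x71=113, contrib = 113<<7 = 14464; acc -> 14527, shift -> 14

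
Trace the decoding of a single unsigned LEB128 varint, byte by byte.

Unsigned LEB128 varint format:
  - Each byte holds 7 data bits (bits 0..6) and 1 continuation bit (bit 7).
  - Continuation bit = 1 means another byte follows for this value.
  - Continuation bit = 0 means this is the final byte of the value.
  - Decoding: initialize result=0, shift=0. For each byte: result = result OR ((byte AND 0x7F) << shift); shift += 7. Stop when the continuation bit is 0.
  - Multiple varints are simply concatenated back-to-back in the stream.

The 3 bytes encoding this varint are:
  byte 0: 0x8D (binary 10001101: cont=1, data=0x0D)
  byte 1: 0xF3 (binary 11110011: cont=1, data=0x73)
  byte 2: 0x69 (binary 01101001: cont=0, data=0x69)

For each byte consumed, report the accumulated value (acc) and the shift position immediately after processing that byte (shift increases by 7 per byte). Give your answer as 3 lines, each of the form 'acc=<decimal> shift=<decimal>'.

Answer: acc=13 shift=7
acc=14733 shift=14
acc=1735053 shift=21

Derivation:
byte 0=0x8D: payload=0x0D=13, contrib = 13<<0 = 13; acc -> 13, shift -> 7
byte 1=0xF3: payload=0x73=115, contrib = 115<<7 = 14720; acc -> 14733, shift -> 14
byte 2=0x69: payload=0x69=105, contrib = 105<<14 = 1720320; acc -> 1735053, shift -> 21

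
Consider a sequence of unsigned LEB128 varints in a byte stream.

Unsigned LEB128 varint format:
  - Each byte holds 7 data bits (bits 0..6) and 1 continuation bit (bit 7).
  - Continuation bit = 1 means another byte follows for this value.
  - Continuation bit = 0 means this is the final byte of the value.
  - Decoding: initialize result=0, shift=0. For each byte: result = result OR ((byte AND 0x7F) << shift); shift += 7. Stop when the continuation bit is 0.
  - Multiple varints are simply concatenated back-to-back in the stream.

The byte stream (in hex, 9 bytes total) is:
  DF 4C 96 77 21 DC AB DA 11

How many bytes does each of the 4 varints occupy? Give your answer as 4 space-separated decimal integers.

Answer: 2 2 1 4

Derivation:
  byte[0]=0xDF cont=1 payload=0x5F=95: acc |= 95<<0 -> acc=95 shift=7
  byte[1]=0x4C cont=0 payload=0x4C=76: acc |= 76<<7 -> acc=9823 shift=14 [end]
Varint 1: bytes[0:2] = DF 4C -> value 9823 (2 byte(s))
  byte[2]=0x96 cont=1 payload=0x16=22: acc |= 22<<0 -> acc=22 shift=7
  byte[3]=0x77 cont=0 payload=0x77=119: acc |= 119<<7 -> acc=15254 shift=14 [end]
Varint 2: bytes[2:4] = 96 77 -> value 15254 (2 byte(s))
  byte[4]=0x21 cont=0 payload=0x21=33: acc |= 33<<0 -> acc=33 shift=7 [end]
Varint 3: bytes[4:5] = 21 -> value 33 (1 byte(s))
  byte[5]=0xDC cont=1 payload=0x5C=92: acc |= 92<<0 -> acc=92 shift=7
  byte[6]=0xAB cont=1 payload=0x2B=43: acc |= 43<<7 -> acc=5596 shift=14
  byte[7]=0xDA cont=1 payload=0x5A=90: acc |= 90<<14 -> acc=1480156 shift=21
  byte[8]=0x11 cont=0 payload=0x11=17: acc |= 17<<21 -> acc=37131740 shift=28 [end]
Varint 4: bytes[5:9] = DC AB DA 11 -> value 37131740 (4 byte(s))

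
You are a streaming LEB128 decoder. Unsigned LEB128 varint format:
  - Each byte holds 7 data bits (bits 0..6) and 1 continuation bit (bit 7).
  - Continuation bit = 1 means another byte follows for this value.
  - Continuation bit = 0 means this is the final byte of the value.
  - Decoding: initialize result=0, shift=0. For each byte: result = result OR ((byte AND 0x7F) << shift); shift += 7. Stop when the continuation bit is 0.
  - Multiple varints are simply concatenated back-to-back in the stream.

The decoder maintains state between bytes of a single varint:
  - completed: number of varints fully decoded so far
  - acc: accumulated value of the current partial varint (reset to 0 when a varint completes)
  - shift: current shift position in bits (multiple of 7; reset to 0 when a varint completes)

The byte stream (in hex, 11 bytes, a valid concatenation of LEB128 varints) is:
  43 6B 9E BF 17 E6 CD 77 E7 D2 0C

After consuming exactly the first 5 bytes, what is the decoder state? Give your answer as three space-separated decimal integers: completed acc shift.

Answer: 3 0 0

Derivation:
byte[0]=0x43 cont=0 payload=0x43: varint #1 complete (value=67); reset -> completed=1 acc=0 shift=0
byte[1]=0x6B cont=0 payload=0x6B: varint #2 complete (value=107); reset -> completed=2 acc=0 shift=0
byte[2]=0x9E cont=1 payload=0x1E: acc |= 30<<0 -> completed=2 acc=30 shift=7
byte[3]=0xBF cont=1 payload=0x3F: acc |= 63<<7 -> completed=2 acc=8094 shift=14
byte[4]=0x17 cont=0 payload=0x17: varint #3 complete (value=384926); reset -> completed=3 acc=0 shift=0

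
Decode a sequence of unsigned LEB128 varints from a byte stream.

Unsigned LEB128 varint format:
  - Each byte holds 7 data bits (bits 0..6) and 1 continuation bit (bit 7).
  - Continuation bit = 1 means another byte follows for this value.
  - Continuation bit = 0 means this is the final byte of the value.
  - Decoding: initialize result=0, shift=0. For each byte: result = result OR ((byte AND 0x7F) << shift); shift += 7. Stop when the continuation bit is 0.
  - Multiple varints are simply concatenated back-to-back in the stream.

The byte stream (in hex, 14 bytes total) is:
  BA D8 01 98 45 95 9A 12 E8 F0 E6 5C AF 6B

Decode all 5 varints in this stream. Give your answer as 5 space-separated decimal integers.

  byte[0]=0xBA cont=1 payload=0x3A=58: acc |= 58<<0 -> acc=58 shift=7
  byte[1]=0xD8 cont=1 payload=0x58=88: acc |= 88<<7 -> acc=11322 shift=14
  byte[2]=0x01 cont=0 payload=0x01=1: acc |= 1<<14 -> acc=27706 shift=21 [end]
Varint 1: bytes[0:3] = BA D8 01 -> value 27706 (3 byte(s))
  byte[3]=0x98 cont=1 payload=0x18=24: acc |= 24<<0 -> acc=24 shift=7
  byte[4]=0x45 cont=0 payload=0x45=69: acc |= 69<<7 -> acc=8856 shift=14 [end]
Varint 2: bytes[3:5] = 98 45 -> value 8856 (2 byte(s))
  byte[5]=0x95 cont=1 payload=0x15=21: acc |= 21<<0 -> acc=21 shift=7
  byte[6]=0x9A cont=1 payload=0x1A=26: acc |= 26<<7 -> acc=3349 shift=14
  byte[7]=0x12 cont=0 payload=0x12=18: acc |= 18<<14 -> acc=298261 shift=21 [end]
Varint 3: bytes[5:8] = 95 9A 12 -> value 298261 (3 byte(s))
  byte[8]=0xE8 cont=1 payload=0x68=104: acc |= 104<<0 -> acc=104 shift=7
  byte[9]=0xF0 cont=1 payload=0x70=112: acc |= 112<<7 -> acc=14440 shift=14
  byte[10]=0xE6 cont=1 payload=0x66=102: acc |= 102<<14 -> acc=1685608 shift=21
  byte[11]=0x5C cont=0 payload=0x5C=92: acc |= 92<<21 -> acc=194623592 shift=28 [end]
Varint 4: bytes[8:12] = E8 F0 E6 5C -> value 194623592 (4 byte(s))
  byte[12]=0xAF cont=1 payload=0x2F=47: acc |= 47<<0 -> acc=47 shift=7
  byte[13]=0x6B cont=0 payload=0x6B=107: acc |= 107<<7 -> acc=13743 shift=14 [end]
Varint 5: bytes[12:14] = AF 6B -> value 13743 (2 byte(s))

Answer: 27706 8856 298261 194623592 13743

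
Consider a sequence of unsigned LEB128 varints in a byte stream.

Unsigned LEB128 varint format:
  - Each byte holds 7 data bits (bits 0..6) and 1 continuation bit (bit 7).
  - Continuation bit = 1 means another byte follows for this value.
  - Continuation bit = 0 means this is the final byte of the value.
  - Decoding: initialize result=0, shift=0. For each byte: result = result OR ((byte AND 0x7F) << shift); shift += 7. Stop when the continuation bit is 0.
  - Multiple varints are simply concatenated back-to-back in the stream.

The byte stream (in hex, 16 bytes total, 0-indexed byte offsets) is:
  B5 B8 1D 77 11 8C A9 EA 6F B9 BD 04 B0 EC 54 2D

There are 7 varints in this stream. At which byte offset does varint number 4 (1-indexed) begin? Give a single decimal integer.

  byte[0]=0xB5 cont=1 payload=0x35=53: acc |= 53<<0 -> acc=53 shift=7
  byte[1]=0xB8 cont=1 payload=0x38=56: acc |= 56<<7 -> acc=7221 shift=14
  byte[2]=0x1D cont=0 payload=0x1D=29: acc |= 29<<14 -> acc=482357 shift=21 [end]
Varint 1: bytes[0:3] = B5 B8 1D -> value 482357 (3 byte(s))
  byte[3]=0x77 cont=0 payload=0x77=119: acc |= 119<<0 -> acc=119 shift=7 [end]
Varint 2: bytes[3:4] = 77 -> value 119 (1 byte(s))
  byte[4]=0x11 cont=0 payload=0x11=17: acc |= 17<<0 -> acc=17 shift=7 [end]
Varint 3: bytes[4:5] = 11 -> value 17 (1 byte(s))
  byte[5]=0x8C cont=1 payload=0x0C=12: acc |= 12<<0 -> acc=12 shift=7
  byte[6]=0xA9 cont=1 payload=0x29=41: acc |= 41<<7 -> acc=5260 shift=14
  byte[7]=0xEA cont=1 payload=0x6A=106: acc |= 106<<14 -> acc=1741964 shift=21
  byte[8]=0x6F cont=0 payload=0x6F=111: acc |= 111<<21 -> acc=234525836 shift=28 [end]
Varint 4: bytes[5:9] = 8C A9 EA 6F -> value 234525836 (4 byte(s))
  byte[9]=0xB9 cont=1 payload=0x39=57: acc |= 57<<0 -> acc=57 shift=7
  byte[10]=0xBD cont=1 payload=0x3D=61: acc |= 61<<7 -> acc=7865 shift=14
  byte[11]=0x04 cont=0 payload=0x04=4: acc |= 4<<14 -> acc=73401 shift=21 [end]
Varint 5: bytes[9:12] = B9 BD 04 -> value 73401 (3 byte(s))
  byte[12]=0xB0 cont=1 payload=0x30=48: acc |= 48<<0 -> acc=48 shift=7
  byte[13]=0xEC cont=1 payload=0x6C=108: acc |= 108<<7 -> acc=13872 shift=14
  byte[14]=0x54 cont=0 payload=0x54=84: acc |= 84<<14 -> acc=1390128 shift=21 [end]
Varint 6: bytes[12:15] = B0 EC 54 -> value 1390128 (3 byte(s))
  byte[15]=0x2D cont=0 payload=0x2D=45: acc |= 45<<0 -> acc=45 shift=7 [end]
Varint 7: bytes[15:16] = 2D -> value 45 (1 byte(s))

Answer: 5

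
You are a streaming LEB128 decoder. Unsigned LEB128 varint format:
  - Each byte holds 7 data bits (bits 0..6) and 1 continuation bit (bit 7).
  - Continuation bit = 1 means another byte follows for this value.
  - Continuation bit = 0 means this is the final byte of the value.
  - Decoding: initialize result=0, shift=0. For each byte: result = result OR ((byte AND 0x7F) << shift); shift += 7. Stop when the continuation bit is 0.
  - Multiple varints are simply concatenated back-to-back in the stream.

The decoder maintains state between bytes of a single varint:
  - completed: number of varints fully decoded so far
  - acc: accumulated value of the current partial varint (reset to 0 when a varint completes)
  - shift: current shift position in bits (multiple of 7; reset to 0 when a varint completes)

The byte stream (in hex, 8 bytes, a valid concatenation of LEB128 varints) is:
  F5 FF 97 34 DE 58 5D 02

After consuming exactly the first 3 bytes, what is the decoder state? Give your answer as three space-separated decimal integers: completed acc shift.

byte[0]=0xF5 cont=1 payload=0x75: acc |= 117<<0 -> completed=0 acc=117 shift=7
byte[1]=0xFF cont=1 payload=0x7F: acc |= 127<<7 -> completed=0 acc=16373 shift=14
byte[2]=0x97 cont=1 payload=0x17: acc |= 23<<14 -> completed=0 acc=393205 shift=21

Answer: 0 393205 21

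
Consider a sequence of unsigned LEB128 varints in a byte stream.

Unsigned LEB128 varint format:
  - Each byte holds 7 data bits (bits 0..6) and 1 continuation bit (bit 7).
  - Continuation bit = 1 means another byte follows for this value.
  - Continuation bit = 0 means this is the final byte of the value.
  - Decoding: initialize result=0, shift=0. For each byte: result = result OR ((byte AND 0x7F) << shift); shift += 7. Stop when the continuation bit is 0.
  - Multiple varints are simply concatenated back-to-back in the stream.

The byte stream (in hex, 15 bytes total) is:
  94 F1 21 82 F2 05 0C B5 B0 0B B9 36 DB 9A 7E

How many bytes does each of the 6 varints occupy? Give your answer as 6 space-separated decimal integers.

Answer: 3 3 1 3 2 3

Derivation:
  byte[0]=0x94 cont=1 payload=0x14=20: acc |= 20<<0 -> acc=20 shift=7
  byte[1]=0xF1 cont=1 payload=0x71=113: acc |= 113<<7 -> acc=14484 shift=14
  byte[2]=0x21 cont=0 payload=0x21=33: acc |= 33<<14 -> acc=555156 shift=21 [end]
Varint 1: bytes[0:3] = 94 F1 21 -> value 555156 (3 byte(s))
  byte[3]=0x82 cont=1 payload=0x02=2: acc |= 2<<0 -> acc=2 shift=7
  byte[4]=0xF2 cont=1 payload=0x72=114: acc |= 114<<7 -> acc=14594 shift=14
  byte[5]=0x05 cont=0 payload=0x05=5: acc |= 5<<14 -> acc=96514 shift=21 [end]
Varint 2: bytes[3:6] = 82 F2 05 -> value 96514 (3 byte(s))
  byte[6]=0x0C cont=0 payload=0x0C=12: acc |= 12<<0 -> acc=12 shift=7 [end]
Varint 3: bytes[6:7] = 0C -> value 12 (1 byte(s))
  byte[7]=0xB5 cont=1 payload=0x35=53: acc |= 53<<0 -> acc=53 shift=7
  byte[8]=0xB0 cont=1 payload=0x30=48: acc |= 48<<7 -> acc=6197 shift=14
  byte[9]=0x0B cont=0 payload=0x0B=11: acc |= 11<<14 -> acc=186421 shift=21 [end]
Varint 4: bytes[7:10] = B5 B0 0B -> value 186421 (3 byte(s))
  byte[10]=0xB9 cont=1 payload=0x39=57: acc |= 57<<0 -> acc=57 shift=7
  byte[11]=0x36 cont=0 payload=0x36=54: acc |= 54<<7 -> acc=6969 shift=14 [end]
Varint 5: bytes[10:12] = B9 36 -> value 6969 (2 byte(s))
  byte[12]=0xDB cont=1 payload=0x5B=91: acc |= 91<<0 -> acc=91 shift=7
  byte[13]=0x9A cont=1 payload=0x1A=26: acc |= 26<<7 -> acc=3419 shift=14
  byte[14]=0x7E cont=0 payload=0x7E=126: acc |= 126<<14 -> acc=2067803 shift=21 [end]
Varint 6: bytes[12:15] = DB 9A 7E -> value 2067803 (3 byte(s))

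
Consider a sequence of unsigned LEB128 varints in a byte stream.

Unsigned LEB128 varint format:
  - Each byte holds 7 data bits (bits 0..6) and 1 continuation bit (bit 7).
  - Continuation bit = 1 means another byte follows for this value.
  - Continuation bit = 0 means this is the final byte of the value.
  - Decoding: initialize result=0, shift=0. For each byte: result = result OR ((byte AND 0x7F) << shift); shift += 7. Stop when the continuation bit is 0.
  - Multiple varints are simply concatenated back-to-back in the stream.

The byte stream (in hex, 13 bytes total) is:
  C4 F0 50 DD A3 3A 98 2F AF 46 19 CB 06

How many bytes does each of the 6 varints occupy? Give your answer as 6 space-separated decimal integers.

  byte[0]=0xC4 cont=1 payload=0x44=68: acc |= 68<<0 -> acc=68 shift=7
  byte[1]=0xF0 cont=1 payload=0x70=112: acc |= 112<<7 -> acc=14404 shift=14
  byte[2]=0x50 cont=0 payload=0x50=80: acc |= 80<<14 -> acc=1325124 shift=21 [end]
Varint 1: bytes[0:3] = C4 F0 50 -> value 1325124 (3 byte(s))
  byte[3]=0xDD cont=1 payload=0x5D=93: acc |= 93<<0 -> acc=93 shift=7
  byte[4]=0xA3 cont=1 payload=0x23=35: acc |= 35<<7 -> acc=4573 shift=14
  byte[5]=0x3A cont=0 payload=0x3A=58: acc |= 58<<14 -> acc=954845 shift=21 [end]
Varint 2: bytes[3:6] = DD A3 3A -> value 954845 (3 byte(s))
  byte[6]=0x98 cont=1 payload=0x18=24: acc |= 24<<0 -> acc=24 shift=7
  byte[7]=0x2F cont=0 payload=0x2F=47: acc |= 47<<7 -> acc=6040 shift=14 [end]
Varint 3: bytes[6:8] = 98 2F -> value 6040 (2 byte(s))
  byte[8]=0xAF cont=1 payload=0x2F=47: acc |= 47<<0 -> acc=47 shift=7
  byte[9]=0x46 cont=0 payload=0x46=70: acc |= 70<<7 -> acc=9007 shift=14 [end]
Varint 4: bytes[8:10] = AF 46 -> value 9007 (2 byte(s))
  byte[10]=0x19 cont=0 payload=0x19=25: acc |= 25<<0 -> acc=25 shift=7 [end]
Varint 5: bytes[10:11] = 19 -> value 25 (1 byte(s))
  byte[11]=0xCB cont=1 payload=0x4B=75: acc |= 75<<0 -> acc=75 shift=7
  byte[12]=0x06 cont=0 payload=0x06=6: acc |= 6<<7 -> acc=843 shift=14 [end]
Varint 6: bytes[11:13] = CB 06 -> value 843 (2 byte(s))

Answer: 3 3 2 2 1 2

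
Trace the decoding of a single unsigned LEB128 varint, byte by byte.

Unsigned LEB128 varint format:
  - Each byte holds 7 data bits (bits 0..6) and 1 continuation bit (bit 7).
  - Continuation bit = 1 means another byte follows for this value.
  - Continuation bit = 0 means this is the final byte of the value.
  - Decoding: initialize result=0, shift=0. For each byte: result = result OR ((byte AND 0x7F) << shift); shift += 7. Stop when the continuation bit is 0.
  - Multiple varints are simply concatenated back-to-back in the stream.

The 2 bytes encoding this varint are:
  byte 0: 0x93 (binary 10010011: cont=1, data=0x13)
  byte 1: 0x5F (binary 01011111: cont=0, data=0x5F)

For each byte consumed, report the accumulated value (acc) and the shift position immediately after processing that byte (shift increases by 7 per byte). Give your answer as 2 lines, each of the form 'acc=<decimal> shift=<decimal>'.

Answer: acc=19 shift=7
acc=12179 shift=14

Derivation:
byte 0=0x93: payload=0x13=19, contrib = 19<<0 = 19; acc -> 19, shift -> 7
byte 1=0x5F: payload=0x5F=95, contrib = 95<<7 = 12160; acc -> 12179, shift -> 14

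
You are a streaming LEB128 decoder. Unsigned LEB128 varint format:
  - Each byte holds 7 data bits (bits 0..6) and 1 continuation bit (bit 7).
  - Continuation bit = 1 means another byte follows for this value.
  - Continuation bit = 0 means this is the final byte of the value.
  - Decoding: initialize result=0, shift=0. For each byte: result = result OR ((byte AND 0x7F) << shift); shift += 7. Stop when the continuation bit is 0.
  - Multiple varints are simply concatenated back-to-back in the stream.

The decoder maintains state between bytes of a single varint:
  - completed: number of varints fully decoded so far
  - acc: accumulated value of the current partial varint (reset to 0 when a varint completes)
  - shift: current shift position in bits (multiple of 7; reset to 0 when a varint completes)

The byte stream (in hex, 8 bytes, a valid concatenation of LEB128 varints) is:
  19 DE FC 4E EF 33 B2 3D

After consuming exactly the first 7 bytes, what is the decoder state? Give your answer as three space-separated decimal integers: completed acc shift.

Answer: 3 50 7

Derivation:
byte[0]=0x19 cont=0 payload=0x19: varint #1 complete (value=25); reset -> completed=1 acc=0 shift=0
byte[1]=0xDE cont=1 payload=0x5E: acc |= 94<<0 -> completed=1 acc=94 shift=7
byte[2]=0xFC cont=1 payload=0x7C: acc |= 124<<7 -> completed=1 acc=15966 shift=14
byte[3]=0x4E cont=0 payload=0x4E: varint #2 complete (value=1293918); reset -> completed=2 acc=0 shift=0
byte[4]=0xEF cont=1 payload=0x6F: acc |= 111<<0 -> completed=2 acc=111 shift=7
byte[5]=0x33 cont=0 payload=0x33: varint #3 complete (value=6639); reset -> completed=3 acc=0 shift=0
byte[6]=0xB2 cont=1 payload=0x32: acc |= 50<<0 -> completed=3 acc=50 shift=7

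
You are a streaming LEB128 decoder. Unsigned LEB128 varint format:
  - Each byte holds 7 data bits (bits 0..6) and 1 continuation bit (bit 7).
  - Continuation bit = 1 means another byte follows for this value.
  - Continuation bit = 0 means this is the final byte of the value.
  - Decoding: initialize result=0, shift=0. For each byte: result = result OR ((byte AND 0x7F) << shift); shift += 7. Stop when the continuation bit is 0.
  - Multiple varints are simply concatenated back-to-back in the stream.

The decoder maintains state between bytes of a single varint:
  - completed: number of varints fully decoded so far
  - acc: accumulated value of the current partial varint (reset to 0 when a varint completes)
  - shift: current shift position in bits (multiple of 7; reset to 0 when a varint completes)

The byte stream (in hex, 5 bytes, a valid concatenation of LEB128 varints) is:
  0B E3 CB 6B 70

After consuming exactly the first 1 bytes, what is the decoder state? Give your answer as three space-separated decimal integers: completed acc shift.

Answer: 1 0 0

Derivation:
byte[0]=0x0B cont=0 payload=0x0B: varint #1 complete (value=11); reset -> completed=1 acc=0 shift=0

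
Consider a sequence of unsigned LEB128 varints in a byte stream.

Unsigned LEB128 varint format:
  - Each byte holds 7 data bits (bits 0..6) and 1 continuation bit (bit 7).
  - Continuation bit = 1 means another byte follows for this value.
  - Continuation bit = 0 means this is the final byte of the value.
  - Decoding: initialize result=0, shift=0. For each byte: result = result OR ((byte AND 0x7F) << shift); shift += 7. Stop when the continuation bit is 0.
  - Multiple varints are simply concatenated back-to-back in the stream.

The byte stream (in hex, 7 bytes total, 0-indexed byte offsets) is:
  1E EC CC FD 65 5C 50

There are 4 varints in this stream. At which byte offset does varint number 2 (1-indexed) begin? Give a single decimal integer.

  byte[0]=0x1E cont=0 payload=0x1E=30: acc |= 30<<0 -> acc=30 shift=7 [end]
Varint 1: bytes[0:1] = 1E -> value 30 (1 byte(s))
  byte[1]=0xEC cont=1 payload=0x6C=108: acc |= 108<<0 -> acc=108 shift=7
  byte[2]=0xCC cont=1 payload=0x4C=76: acc |= 76<<7 -> acc=9836 shift=14
  byte[3]=0xFD cont=1 payload=0x7D=125: acc |= 125<<14 -> acc=2057836 shift=21
  byte[4]=0x65 cont=0 payload=0x65=101: acc |= 101<<21 -> acc=213870188 shift=28 [end]
Varint 2: bytes[1:5] = EC CC FD 65 -> value 213870188 (4 byte(s))
  byte[5]=0x5C cont=0 payload=0x5C=92: acc |= 92<<0 -> acc=92 shift=7 [end]
Varint 3: bytes[5:6] = 5C -> value 92 (1 byte(s))
  byte[6]=0x50 cont=0 payload=0x50=80: acc |= 80<<0 -> acc=80 shift=7 [end]
Varint 4: bytes[6:7] = 50 -> value 80 (1 byte(s))

Answer: 1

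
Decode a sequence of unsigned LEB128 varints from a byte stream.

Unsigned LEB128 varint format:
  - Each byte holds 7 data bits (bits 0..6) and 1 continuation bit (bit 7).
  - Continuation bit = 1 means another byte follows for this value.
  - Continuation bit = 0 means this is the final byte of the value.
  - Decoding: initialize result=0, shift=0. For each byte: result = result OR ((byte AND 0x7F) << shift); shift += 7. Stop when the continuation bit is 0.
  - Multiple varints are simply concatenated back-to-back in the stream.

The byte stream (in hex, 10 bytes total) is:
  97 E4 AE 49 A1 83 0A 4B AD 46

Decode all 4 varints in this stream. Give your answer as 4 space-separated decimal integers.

Answer: 153858583 164257 75 9005

Derivation:
  byte[0]=0x97 cont=1 payload=0x17=23: acc |= 23<<0 -> acc=23 shift=7
  byte[1]=0xE4 cont=1 payload=0x64=100: acc |= 100<<7 -> acc=12823 shift=14
  byte[2]=0xAE cont=1 payload=0x2E=46: acc |= 46<<14 -> acc=766487 shift=21
  byte[3]=0x49 cont=0 payload=0x49=73: acc |= 73<<21 -> acc=153858583 shift=28 [end]
Varint 1: bytes[0:4] = 97 E4 AE 49 -> value 153858583 (4 byte(s))
  byte[4]=0xA1 cont=1 payload=0x21=33: acc |= 33<<0 -> acc=33 shift=7
  byte[5]=0x83 cont=1 payload=0x03=3: acc |= 3<<7 -> acc=417 shift=14
  byte[6]=0x0A cont=0 payload=0x0A=10: acc |= 10<<14 -> acc=164257 shift=21 [end]
Varint 2: bytes[4:7] = A1 83 0A -> value 164257 (3 byte(s))
  byte[7]=0x4B cont=0 payload=0x4B=75: acc |= 75<<0 -> acc=75 shift=7 [end]
Varint 3: bytes[7:8] = 4B -> value 75 (1 byte(s))
  byte[8]=0xAD cont=1 payload=0x2D=45: acc |= 45<<0 -> acc=45 shift=7
  byte[9]=0x46 cont=0 payload=0x46=70: acc |= 70<<7 -> acc=9005 shift=14 [end]
Varint 4: bytes[8:10] = AD 46 -> value 9005 (2 byte(s))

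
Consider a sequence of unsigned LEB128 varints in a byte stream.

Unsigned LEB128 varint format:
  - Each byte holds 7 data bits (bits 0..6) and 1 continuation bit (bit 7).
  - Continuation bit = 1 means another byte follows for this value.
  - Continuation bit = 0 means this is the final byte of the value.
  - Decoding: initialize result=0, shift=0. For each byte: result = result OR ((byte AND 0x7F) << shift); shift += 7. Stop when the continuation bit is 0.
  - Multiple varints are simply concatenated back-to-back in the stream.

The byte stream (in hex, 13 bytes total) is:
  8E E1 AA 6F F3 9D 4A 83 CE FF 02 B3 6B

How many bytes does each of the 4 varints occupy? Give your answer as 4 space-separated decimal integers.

  byte[0]=0x8E cont=1 payload=0x0E=14: acc |= 14<<0 -> acc=14 shift=7
  byte[1]=0xE1 cont=1 payload=0x61=97: acc |= 97<<7 -> acc=12430 shift=14
  byte[2]=0xAA cont=1 payload=0x2A=42: acc |= 42<<14 -> acc=700558 shift=21
  byte[3]=0x6F cont=0 payload=0x6F=111: acc |= 111<<21 -> acc=233484430 shift=28 [end]
Varint 1: bytes[0:4] = 8E E1 AA 6F -> value 233484430 (4 byte(s))
  byte[4]=0xF3 cont=1 payload=0x73=115: acc |= 115<<0 -> acc=115 shift=7
  byte[5]=0x9D cont=1 payload=0x1D=29: acc |= 29<<7 -> acc=3827 shift=14
  byte[6]=0x4A cont=0 payload=0x4A=74: acc |= 74<<14 -> acc=1216243 shift=21 [end]
Varint 2: bytes[4:7] = F3 9D 4A -> value 1216243 (3 byte(s))
  byte[7]=0x83 cont=1 payload=0x03=3: acc |= 3<<0 -> acc=3 shift=7
  byte[8]=0xCE cont=1 payload=0x4E=78: acc |= 78<<7 -> acc=9987 shift=14
  byte[9]=0xFF cont=1 payload=0x7F=127: acc |= 127<<14 -> acc=2090755 shift=21
  byte[10]=0x02 cont=0 payload=0x02=2: acc |= 2<<21 -> acc=6285059 shift=28 [end]
Varint 3: bytes[7:11] = 83 CE FF 02 -> value 6285059 (4 byte(s))
  byte[11]=0xB3 cont=1 payload=0x33=51: acc |= 51<<0 -> acc=51 shift=7
  byte[12]=0x6B cont=0 payload=0x6B=107: acc |= 107<<7 -> acc=13747 shift=14 [end]
Varint 4: bytes[11:13] = B3 6B -> value 13747 (2 byte(s))

Answer: 4 3 4 2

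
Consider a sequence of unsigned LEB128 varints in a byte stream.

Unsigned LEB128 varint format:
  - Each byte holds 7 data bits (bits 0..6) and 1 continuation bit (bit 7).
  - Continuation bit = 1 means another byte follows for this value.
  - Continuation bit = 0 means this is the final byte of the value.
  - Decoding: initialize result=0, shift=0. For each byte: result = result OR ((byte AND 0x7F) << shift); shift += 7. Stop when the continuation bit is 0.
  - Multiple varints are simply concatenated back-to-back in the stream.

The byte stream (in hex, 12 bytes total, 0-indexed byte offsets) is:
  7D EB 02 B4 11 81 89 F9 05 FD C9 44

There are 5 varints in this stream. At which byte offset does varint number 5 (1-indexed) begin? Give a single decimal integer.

Answer: 9

Derivation:
  byte[0]=0x7D cont=0 payload=0x7D=125: acc |= 125<<0 -> acc=125 shift=7 [end]
Varint 1: bytes[0:1] = 7D -> value 125 (1 byte(s))
  byte[1]=0xEB cont=1 payload=0x6B=107: acc |= 107<<0 -> acc=107 shift=7
  byte[2]=0x02 cont=0 payload=0x02=2: acc |= 2<<7 -> acc=363 shift=14 [end]
Varint 2: bytes[1:3] = EB 02 -> value 363 (2 byte(s))
  byte[3]=0xB4 cont=1 payload=0x34=52: acc |= 52<<0 -> acc=52 shift=7
  byte[4]=0x11 cont=0 payload=0x11=17: acc |= 17<<7 -> acc=2228 shift=14 [end]
Varint 3: bytes[3:5] = B4 11 -> value 2228 (2 byte(s))
  byte[5]=0x81 cont=1 payload=0x01=1: acc |= 1<<0 -> acc=1 shift=7
  byte[6]=0x89 cont=1 payload=0x09=9: acc |= 9<<7 -> acc=1153 shift=14
  byte[7]=0xF9 cont=1 payload=0x79=121: acc |= 121<<14 -> acc=1983617 shift=21
  byte[8]=0x05 cont=0 payload=0x05=5: acc |= 5<<21 -> acc=12469377 shift=28 [end]
Varint 4: bytes[5:9] = 81 89 F9 05 -> value 12469377 (4 byte(s))
  byte[9]=0xFD cont=1 payload=0x7D=125: acc |= 125<<0 -> acc=125 shift=7
  byte[10]=0xC9 cont=1 payload=0x49=73: acc |= 73<<7 -> acc=9469 shift=14
  byte[11]=0x44 cont=0 payload=0x44=68: acc |= 68<<14 -> acc=1123581 shift=21 [end]
Varint 5: bytes[9:12] = FD C9 44 -> value 1123581 (3 byte(s))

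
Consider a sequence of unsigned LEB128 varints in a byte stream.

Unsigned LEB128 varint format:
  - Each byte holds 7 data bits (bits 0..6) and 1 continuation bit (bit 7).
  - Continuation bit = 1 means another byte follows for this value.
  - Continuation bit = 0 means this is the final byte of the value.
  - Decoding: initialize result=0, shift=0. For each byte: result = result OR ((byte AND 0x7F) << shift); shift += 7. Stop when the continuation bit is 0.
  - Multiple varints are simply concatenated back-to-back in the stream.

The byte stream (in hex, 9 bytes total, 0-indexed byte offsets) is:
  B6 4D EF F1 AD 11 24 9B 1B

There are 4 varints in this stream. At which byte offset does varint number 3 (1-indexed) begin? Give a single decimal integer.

  byte[0]=0xB6 cont=1 payload=0x36=54: acc |= 54<<0 -> acc=54 shift=7
  byte[1]=0x4D cont=0 payload=0x4D=77: acc |= 77<<7 -> acc=9910 shift=14 [end]
Varint 1: bytes[0:2] = B6 4D -> value 9910 (2 byte(s))
  byte[2]=0xEF cont=1 payload=0x6F=111: acc |= 111<<0 -> acc=111 shift=7
  byte[3]=0xF1 cont=1 payload=0x71=113: acc |= 113<<7 -> acc=14575 shift=14
  byte[4]=0xAD cont=1 payload=0x2D=45: acc |= 45<<14 -> acc=751855 shift=21
  byte[5]=0x11 cont=0 payload=0x11=17: acc |= 17<<21 -> acc=36403439 shift=28 [end]
Varint 2: bytes[2:6] = EF F1 AD 11 -> value 36403439 (4 byte(s))
  byte[6]=0x24 cont=0 payload=0x24=36: acc |= 36<<0 -> acc=36 shift=7 [end]
Varint 3: bytes[6:7] = 24 -> value 36 (1 byte(s))
  byte[7]=0x9B cont=1 payload=0x1B=27: acc |= 27<<0 -> acc=27 shift=7
  byte[8]=0x1B cont=0 payload=0x1B=27: acc |= 27<<7 -> acc=3483 shift=14 [end]
Varint 4: bytes[7:9] = 9B 1B -> value 3483 (2 byte(s))

Answer: 6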